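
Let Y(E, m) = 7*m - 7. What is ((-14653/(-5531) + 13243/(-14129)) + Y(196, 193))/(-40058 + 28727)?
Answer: -11684891540/98387701241 ≈ -0.11876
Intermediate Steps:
Y(E, m) = -7 + 7*m
((-14653/(-5531) + 13243/(-14129)) + Y(196, 193))/(-40058 + 28727) = ((-14653/(-5531) + 13243/(-14129)) + (-7 + 7*193))/(-40058 + 28727) = ((-14653*(-1/5531) + 13243*(-1/14129)) + (-7 + 1351))/(-11331) = ((14653/5531 - 13243/14129) + 1344)*(-1/11331) = (133785204/78147499 + 1344)*(-1/11331) = (105164023860/78147499)*(-1/11331) = -11684891540/98387701241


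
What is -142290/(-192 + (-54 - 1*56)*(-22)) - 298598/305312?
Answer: -5513515103/85029392 ≈ -64.842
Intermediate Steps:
-142290/(-192 + (-54 - 1*56)*(-22)) - 298598/305312 = -142290/(-192 + (-54 - 56)*(-22)) - 298598*1/305312 = -142290/(-192 - 110*(-22)) - 149299/152656 = -142290/(-192 + 2420) - 149299/152656 = -142290/2228 - 149299/152656 = -142290*1/2228 - 149299/152656 = -71145/1114 - 149299/152656 = -5513515103/85029392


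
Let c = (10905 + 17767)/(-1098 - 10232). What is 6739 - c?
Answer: 38190771/5665 ≈ 6741.5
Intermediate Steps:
c = -14336/5665 (c = 28672/(-11330) = 28672*(-1/11330) = -14336/5665 ≈ -2.5306)
6739 - c = 6739 - 1*(-14336/5665) = 6739 + 14336/5665 = 38190771/5665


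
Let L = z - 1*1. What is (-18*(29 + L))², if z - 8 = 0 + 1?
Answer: 443556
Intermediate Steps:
z = 9 (z = 8 + (0 + 1) = 8 + 1 = 9)
L = 8 (L = 9 - 1*1 = 9 - 1 = 8)
(-18*(29 + L))² = (-18*(29 + 8))² = (-18*37)² = (-666)² = 443556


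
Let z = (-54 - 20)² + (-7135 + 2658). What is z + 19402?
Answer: 20401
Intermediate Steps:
z = 999 (z = (-74)² - 4477 = 5476 - 4477 = 999)
z + 19402 = 999 + 19402 = 20401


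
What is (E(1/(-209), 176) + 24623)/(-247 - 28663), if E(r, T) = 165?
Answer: -12394/14455 ≈ -0.85742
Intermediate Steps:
(E(1/(-209), 176) + 24623)/(-247 - 28663) = (165 + 24623)/(-247 - 28663) = 24788/(-28910) = 24788*(-1/28910) = -12394/14455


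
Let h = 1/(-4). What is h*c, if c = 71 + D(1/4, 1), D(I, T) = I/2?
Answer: -569/32 ≈ -17.781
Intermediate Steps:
D(I, T) = I/2 (D(I, T) = I*(½) = I/2)
c = 569/8 (c = 71 + (½)/4 = 71 + (½)*(¼) = 71 + ⅛ = 569/8 ≈ 71.125)
h = -¼ ≈ -0.25000
h*c = -¼*569/8 = -569/32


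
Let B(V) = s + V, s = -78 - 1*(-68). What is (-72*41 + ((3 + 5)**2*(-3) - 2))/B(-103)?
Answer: 3146/113 ≈ 27.841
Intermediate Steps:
s = -10 (s = -78 + 68 = -10)
B(V) = -10 + V
(-72*41 + ((3 + 5)**2*(-3) - 2))/B(-103) = (-72*41 + ((3 + 5)**2*(-3) - 2))/(-10 - 103) = (-2952 + (8**2*(-3) - 2))/(-113) = (-2952 + (64*(-3) - 2))*(-1/113) = (-2952 + (-192 - 2))*(-1/113) = (-2952 - 194)*(-1/113) = -3146*(-1/113) = 3146/113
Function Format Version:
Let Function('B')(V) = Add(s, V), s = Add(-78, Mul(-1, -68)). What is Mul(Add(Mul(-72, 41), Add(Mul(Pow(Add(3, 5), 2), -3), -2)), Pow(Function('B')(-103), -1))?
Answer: Rational(3146, 113) ≈ 27.841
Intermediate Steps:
s = -10 (s = Add(-78, 68) = -10)
Function('B')(V) = Add(-10, V)
Mul(Add(Mul(-72, 41), Add(Mul(Pow(Add(3, 5), 2), -3), -2)), Pow(Function('B')(-103), -1)) = Mul(Add(Mul(-72, 41), Add(Mul(Pow(Add(3, 5), 2), -3), -2)), Pow(Add(-10, -103), -1)) = Mul(Add(-2952, Add(Mul(Pow(8, 2), -3), -2)), Pow(-113, -1)) = Mul(Add(-2952, Add(Mul(64, -3), -2)), Rational(-1, 113)) = Mul(Add(-2952, Add(-192, -2)), Rational(-1, 113)) = Mul(Add(-2952, -194), Rational(-1, 113)) = Mul(-3146, Rational(-1, 113)) = Rational(3146, 113)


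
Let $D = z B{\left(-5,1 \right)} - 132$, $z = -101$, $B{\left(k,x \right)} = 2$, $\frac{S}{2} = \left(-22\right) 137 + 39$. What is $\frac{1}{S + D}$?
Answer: $- \frac{1}{6284} \approx -0.00015913$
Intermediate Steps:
$S = -5950$ ($S = 2 \left(\left(-22\right) 137 + 39\right) = 2 \left(-3014 + 39\right) = 2 \left(-2975\right) = -5950$)
$D = -334$ ($D = \left(-101\right) 2 - 132 = -202 - 132 = -334$)
$\frac{1}{S + D} = \frac{1}{-5950 - 334} = \frac{1}{-6284} = - \frac{1}{6284}$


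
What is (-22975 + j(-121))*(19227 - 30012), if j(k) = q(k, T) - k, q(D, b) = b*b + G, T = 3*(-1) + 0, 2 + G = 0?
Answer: 246404895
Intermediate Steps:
G = -2 (G = -2 + 0 = -2)
T = -3 (T = -3 + 0 = -3)
q(D, b) = -2 + b² (q(D, b) = b*b - 2 = b² - 2 = -2 + b²)
j(k) = 7 - k (j(k) = (-2 + (-3)²) - k = (-2 + 9) - k = 7 - k)
(-22975 + j(-121))*(19227 - 30012) = (-22975 + (7 - 1*(-121)))*(19227 - 30012) = (-22975 + (7 + 121))*(-10785) = (-22975 + 128)*(-10785) = -22847*(-10785) = 246404895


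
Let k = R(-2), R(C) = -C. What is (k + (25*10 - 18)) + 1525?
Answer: 1759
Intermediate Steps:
k = 2 (k = -1*(-2) = 2)
(k + (25*10 - 18)) + 1525 = (2 + (25*10 - 18)) + 1525 = (2 + (250 - 18)) + 1525 = (2 + 232) + 1525 = 234 + 1525 = 1759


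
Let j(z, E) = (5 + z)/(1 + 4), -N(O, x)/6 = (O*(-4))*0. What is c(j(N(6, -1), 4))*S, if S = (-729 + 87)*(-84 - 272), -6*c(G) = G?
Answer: -38092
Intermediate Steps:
N(O, x) = 0 (N(O, x) = -6*O*(-4)*0 = -6*(-4*O)*0 = -6*0 = 0)
j(z, E) = 1 + z/5 (j(z, E) = (5 + z)/5 = (5 + z)*(⅕) = 1 + z/5)
c(G) = -G/6
S = 228552 (S = -642*(-356) = 228552)
c(j(N(6, -1), 4))*S = -(1 + (⅕)*0)/6*228552 = -(1 + 0)/6*228552 = -⅙*1*228552 = -⅙*228552 = -38092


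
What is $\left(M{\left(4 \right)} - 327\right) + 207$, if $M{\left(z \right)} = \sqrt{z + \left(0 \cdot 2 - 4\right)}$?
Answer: $-120$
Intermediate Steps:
$M{\left(z \right)} = \sqrt{-4 + z}$ ($M{\left(z \right)} = \sqrt{z + \left(0 - 4\right)} = \sqrt{z - 4} = \sqrt{-4 + z}$)
$\left(M{\left(4 \right)} - 327\right) + 207 = \left(\sqrt{-4 + 4} - 327\right) + 207 = \left(\sqrt{0} - 327\right) + 207 = \left(0 - 327\right) + 207 = -327 + 207 = -120$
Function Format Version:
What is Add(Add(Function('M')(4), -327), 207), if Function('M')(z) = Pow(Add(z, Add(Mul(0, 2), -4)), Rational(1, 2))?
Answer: -120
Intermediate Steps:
Function('M')(z) = Pow(Add(-4, z), Rational(1, 2)) (Function('M')(z) = Pow(Add(z, Add(0, -4)), Rational(1, 2)) = Pow(Add(z, -4), Rational(1, 2)) = Pow(Add(-4, z), Rational(1, 2)))
Add(Add(Function('M')(4), -327), 207) = Add(Add(Pow(Add(-4, 4), Rational(1, 2)), -327), 207) = Add(Add(Pow(0, Rational(1, 2)), -327), 207) = Add(Add(0, -327), 207) = Add(-327, 207) = -120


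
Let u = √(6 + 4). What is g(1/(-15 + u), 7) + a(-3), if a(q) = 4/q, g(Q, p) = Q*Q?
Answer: -36839/27735 + 6*√10/9245 ≈ -1.3262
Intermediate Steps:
u = √10 ≈ 3.1623
g(Q, p) = Q²
g(1/(-15 + u), 7) + a(-3) = (1/(-15 + √10))² + 4/(-3) = (-15 + √10)⁻² + 4*(-⅓) = (-15 + √10)⁻² - 4/3 = -4/3 + (-15 + √10)⁻²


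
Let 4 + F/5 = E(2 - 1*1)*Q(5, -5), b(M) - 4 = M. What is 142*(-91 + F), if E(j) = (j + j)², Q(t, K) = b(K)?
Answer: -18602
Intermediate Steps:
b(M) = 4 + M
Q(t, K) = 4 + K
E(j) = 4*j² (E(j) = (2*j)² = 4*j²)
F = -40 (F = -20 + 5*((4*(2 - 1*1)²)*(4 - 5)) = -20 + 5*((4*(2 - 1)²)*(-1)) = -20 + 5*((4*1²)*(-1)) = -20 + 5*((4*1)*(-1)) = -20 + 5*(4*(-1)) = -20 + 5*(-4) = -20 - 20 = -40)
142*(-91 + F) = 142*(-91 - 40) = 142*(-131) = -18602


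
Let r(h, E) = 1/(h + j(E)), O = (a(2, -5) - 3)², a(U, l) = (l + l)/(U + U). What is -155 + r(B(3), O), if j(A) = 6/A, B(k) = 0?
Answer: -3599/24 ≈ -149.96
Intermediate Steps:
a(U, l) = l/U (a(U, l) = (2*l)/((2*U)) = (2*l)*(1/(2*U)) = l/U)
O = 121/4 (O = (-5/2 - 3)² = (-11/2)² = 121/4 ≈ 30.250)
r(h, E) = 1/(h + 6/E)
-155 + r(B(3), O) = -155 + 121/(4*(6 + (121/4)*0)) = -155 + 121/(4*(6 + 0)) = -155 + (121/4)/6 = -155 + (121/4)*(⅙) = -155 + 121/24 = -3599/24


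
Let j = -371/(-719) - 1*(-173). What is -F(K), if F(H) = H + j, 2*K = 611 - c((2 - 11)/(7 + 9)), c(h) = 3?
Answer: -343334/719 ≈ -477.52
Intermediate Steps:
j = 124758/719 (j = -371*(-1/719) + 173 = 371/719 + 173 = 124758/719 ≈ 173.52)
K = 304 (K = (611 - 1*3)/2 = (611 - 3)/2 = (½)*608 = 304)
F(H) = 124758/719 + H (F(H) = H + 124758/719 = 124758/719 + H)
-F(K) = -(124758/719 + 304) = -1*343334/719 = -343334/719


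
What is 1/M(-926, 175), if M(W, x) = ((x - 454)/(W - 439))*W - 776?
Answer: -455/439198 ≈ -0.0010360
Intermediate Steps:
M(W, x) = -776 + W*(-454 + x)/(-439 + W) (M(W, x) = ((-454 + x)/(-439 + W))*W - 776 = W*(-454 + x)/(-439 + W) - 776 = -776 + W*(-454 + x)/(-439 + W))
1/M(-926, 175) = 1/((340664 - 1230*(-926) - 926*175)/(-439 - 926)) = 1/((340664 + 1138980 - 162050)/(-1365)) = 1/(-1/1365*1317594) = 1/(-439198/455) = -455/439198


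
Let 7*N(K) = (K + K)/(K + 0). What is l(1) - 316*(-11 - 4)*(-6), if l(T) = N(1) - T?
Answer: -199085/7 ≈ -28441.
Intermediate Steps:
N(K) = 2/7 (N(K) = ((K + K)/(K + 0))/7 = ((2*K)/K)/7 = (1/7)*2 = 2/7)
l(T) = 2/7 - T
l(1) - 316*(-11 - 4)*(-6) = (2/7 - 1*1) - 316*(-11 - 4)*(-6) = (2/7 - 1) - (-4740)*(-6) = -5/7 - 316*90 = -5/7 - 28440 = -199085/7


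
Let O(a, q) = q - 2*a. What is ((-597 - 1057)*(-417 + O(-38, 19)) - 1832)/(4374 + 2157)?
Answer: 530756/6531 ≈ 81.267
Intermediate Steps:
((-597 - 1057)*(-417 + O(-38, 19)) - 1832)/(4374 + 2157) = ((-597 - 1057)*(-417 + (19 - 2*(-38))) - 1832)/(4374 + 2157) = (-1654*(-417 + (19 + 76)) - 1832)/6531 = (-1654*(-417 + 95) - 1832)*(1/6531) = (-1654*(-322) - 1832)*(1/6531) = (532588 - 1832)*(1/6531) = 530756*(1/6531) = 530756/6531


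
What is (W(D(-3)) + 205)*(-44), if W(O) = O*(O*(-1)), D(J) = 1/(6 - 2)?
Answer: -36069/4 ≈ -9017.3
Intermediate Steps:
D(J) = 1/4
W(O) = -O**2 (W(O) = O*(-O) = -O**2)
(W(D(-3)) + 205)*(-44) = (-(1/4)**2 + 205)*(-44) = (-1*1/16 + 205)*(-44) = (-1/16 + 205)*(-44) = (3279/16)*(-44) = -36069/4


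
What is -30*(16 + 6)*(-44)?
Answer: 29040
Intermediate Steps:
-30*(16 + 6)*(-44) = -30*22*(-44) = -660*(-44) = 29040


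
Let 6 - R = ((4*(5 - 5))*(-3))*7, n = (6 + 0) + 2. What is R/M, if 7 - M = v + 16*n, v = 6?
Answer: -6/127 ≈ -0.047244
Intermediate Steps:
n = 8 (n = 6 + 2 = 8)
R = 6 (R = 6 - (4*(5 - 5))*(-3)*7 = 6 - (4*0)*(-3)*7 = 6 - 0*(-3)*7 = 6 - 0*7 = 6 - 1*0 = 6 + 0 = 6)
M = -127 (M = 7 - (6 + 16*8) = 7 - (6 + 128) = 7 - 1*134 = 7 - 134 = -127)
R/M = 6/(-127) = 6*(-1/127) = -6/127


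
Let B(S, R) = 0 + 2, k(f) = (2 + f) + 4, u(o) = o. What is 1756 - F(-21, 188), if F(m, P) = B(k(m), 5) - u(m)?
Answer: 1733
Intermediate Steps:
k(f) = 6 + f
B(S, R) = 2
F(m, P) = 2 - m
1756 - F(-21, 188) = 1756 - (2 - 1*(-21)) = 1756 - (2 + 21) = 1756 - 1*23 = 1756 - 23 = 1733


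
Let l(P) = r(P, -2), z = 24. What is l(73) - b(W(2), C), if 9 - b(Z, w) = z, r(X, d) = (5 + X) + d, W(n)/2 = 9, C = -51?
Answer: 91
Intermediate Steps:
W(n) = 18 (W(n) = 2*9 = 18)
r(X, d) = 5 + X + d
l(P) = 3 + P (l(P) = 5 + P - 2 = 3 + P)
b(Z, w) = -15 (b(Z, w) = 9 - 1*24 = 9 - 24 = -15)
l(73) - b(W(2), C) = (3 + 73) - 1*(-15) = 76 + 15 = 91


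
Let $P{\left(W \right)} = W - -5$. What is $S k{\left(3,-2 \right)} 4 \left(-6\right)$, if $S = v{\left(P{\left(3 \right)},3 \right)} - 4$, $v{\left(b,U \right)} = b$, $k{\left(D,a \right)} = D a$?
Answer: $576$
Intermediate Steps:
$P{\left(W \right)} = 5 + W$ ($P{\left(W \right)} = W + 5 = 5 + W$)
$S = 4$ ($S = \left(5 + 3\right) - 4 = 8 - 4 = 4$)
$S k{\left(3,-2 \right)} 4 \left(-6\right) = 4 \cdot 3 \left(-2\right) 4 \left(-6\right) = 4 \left(-6\right) 4 \left(-6\right) = 4 \left(\left(-24\right) \left(-6\right)\right) = 4 \cdot 144 = 576$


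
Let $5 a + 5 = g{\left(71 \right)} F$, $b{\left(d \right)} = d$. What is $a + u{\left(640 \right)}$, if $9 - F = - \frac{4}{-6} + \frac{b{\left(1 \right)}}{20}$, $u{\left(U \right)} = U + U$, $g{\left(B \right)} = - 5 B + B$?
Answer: $\frac{60638}{75} \approx 808.51$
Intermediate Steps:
$g{\left(B \right)} = - 4 B$
$u{\left(U \right)} = 2 U$
$F = \frac{497}{60}$ ($F = 9 - \left(- \frac{4}{-6} + 1 \cdot \frac{1}{20}\right) = 9 - \left(\left(-4\right) \left(- \frac{1}{6}\right) + 1 \cdot \frac{1}{20}\right) = 9 - \left(\frac{2}{3} + \frac{1}{20}\right) = 9 - \frac{43}{60} = \frac{497}{60} \approx 8.2833$)
$a = - \frac{35362}{75}$ ($a = -1 + \frac{\left(-4\right) 71 \cdot \frac{497}{60}}{5} = -1 + \frac{\left(-284\right) \frac{497}{60}}{5} = -1 + \frac{1}{5} \left(- \frac{35287}{15}\right) = -1 - \frac{35287}{75} = - \frac{35362}{75} \approx -471.49$)
$a + u{\left(640 \right)} = - \frac{35362}{75} + 2 \cdot 640 = - \frac{35362}{75} + 1280 = \frac{60638}{75}$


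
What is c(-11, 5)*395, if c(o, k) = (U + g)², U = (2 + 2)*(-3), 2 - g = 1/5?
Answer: 205479/5 ≈ 41096.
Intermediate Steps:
g = 9/5 (g = 2 - 1/5 = 2 - 1*⅕ = 2 - ⅕ = 9/5 ≈ 1.8000)
U = -12 (U = 4*(-3) = -12)
c(o, k) = 2601/25 (c(o, k) = (-12 + 9/5)² = (-51/5)² = 2601/25)
c(-11, 5)*395 = (2601/25)*395 = 205479/5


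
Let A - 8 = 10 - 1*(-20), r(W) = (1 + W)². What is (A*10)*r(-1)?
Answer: 0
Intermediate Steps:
A = 38 (A = 8 + (10 - 1*(-20)) = 8 + (10 + 20) = 8 + 30 = 38)
(A*10)*r(-1) = (38*10)*(1 - 1)² = 380*0² = 380*0 = 0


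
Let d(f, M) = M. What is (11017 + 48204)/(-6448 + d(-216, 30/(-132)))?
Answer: -1302862/141861 ≈ -9.1841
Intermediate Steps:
(11017 + 48204)/(-6448 + d(-216, 30/(-132))) = (11017 + 48204)/(-6448 + 30/(-132)) = 59221/(-6448 + 30*(-1/132)) = 59221/(-6448 - 5/22) = 59221/(-141861/22) = 59221*(-22/141861) = -1302862/141861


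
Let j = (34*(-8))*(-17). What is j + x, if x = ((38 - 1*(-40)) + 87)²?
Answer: 31849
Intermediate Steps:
x = 27225 (x = ((38 + 40) + 87)² = (78 + 87)² = 165² = 27225)
j = 4624 (j = -272*(-17) = 4624)
j + x = 4624 + 27225 = 31849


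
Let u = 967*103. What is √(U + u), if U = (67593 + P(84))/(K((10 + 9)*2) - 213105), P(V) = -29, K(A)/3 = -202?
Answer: √4549001428713117/213711 ≈ 315.60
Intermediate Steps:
K(A) = -606 (K(A) = 3*(-202) = -606)
U = -67564/213711 (U = (67593 - 29)/(-606 - 213105) = 67564/(-213711) = 67564*(-1/213711) = -67564/213711 ≈ -0.31615)
u = 99601
√(U + u) = √(-67564/213711 + 99601) = √(21285761747/213711) = √4549001428713117/213711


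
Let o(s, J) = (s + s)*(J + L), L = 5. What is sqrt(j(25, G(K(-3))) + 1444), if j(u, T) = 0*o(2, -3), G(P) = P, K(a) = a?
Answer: 38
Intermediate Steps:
o(s, J) = 2*s*(5 + J) (o(s, J) = (s + s)*(J + 5) = (2*s)*(5 + J) = 2*s*(5 + J))
j(u, T) = 0 (j(u, T) = 0*(2*2*(5 - 3)) = 0*(2*2*2) = 0*8 = 0)
sqrt(j(25, G(K(-3))) + 1444) = sqrt(0 + 1444) = sqrt(1444) = 38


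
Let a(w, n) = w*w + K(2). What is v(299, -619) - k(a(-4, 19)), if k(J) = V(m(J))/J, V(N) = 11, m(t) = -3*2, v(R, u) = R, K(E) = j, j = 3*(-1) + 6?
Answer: 5670/19 ≈ 298.42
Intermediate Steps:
j = 3 (j = -3 + 6 = 3)
K(E) = 3
m(t) = -6
a(w, n) = 3 + w**2 (a(w, n) = w*w + 3 = w**2 + 3 = 3 + w**2)
k(J) = 11/J
v(299, -619) - k(a(-4, 19)) = 299 - 11/(3 + (-4)**2) = 299 - 11/(3 + 16) = 299 - 11/19 = 5670/19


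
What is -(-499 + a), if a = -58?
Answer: 557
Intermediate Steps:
-(-499 + a) = -(-499 - 58) = -1*(-557) = 557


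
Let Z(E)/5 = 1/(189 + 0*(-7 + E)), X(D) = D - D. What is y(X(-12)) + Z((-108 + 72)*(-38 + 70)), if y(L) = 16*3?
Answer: 9077/189 ≈ 48.026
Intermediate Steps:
X(D) = 0
y(L) = 48
Z(E) = 5/189 (Z(E) = 5/(189 + 0*(-7 + E)) = 5/(189 + 0) = 5/189)
y(X(-12)) + Z((-108 + 72)*(-38 + 70)) = 48 + 5/189 = 9077/189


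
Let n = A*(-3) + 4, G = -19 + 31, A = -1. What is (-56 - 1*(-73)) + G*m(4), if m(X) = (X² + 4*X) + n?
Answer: 485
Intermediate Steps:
G = 12
n = 7 (n = -1*(-3) + 4 = 3 + 4 = 7)
m(X) = 7 + X² + 4*X (m(X) = (X² + 4*X) + 7 = 7 + X² + 4*X)
(-56 - 1*(-73)) + G*m(4) = (-56 - 1*(-73)) + 12*(7 + 4² + 4*4) = (-56 + 73) + 12*(7 + 16 + 16) = 17 + 12*39 = 17 + 468 = 485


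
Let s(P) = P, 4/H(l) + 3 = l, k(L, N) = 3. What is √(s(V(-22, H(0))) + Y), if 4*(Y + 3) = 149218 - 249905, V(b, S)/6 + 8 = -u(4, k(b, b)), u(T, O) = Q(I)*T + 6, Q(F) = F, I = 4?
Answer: I*√101419/2 ≈ 159.23*I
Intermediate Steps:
H(l) = 4/(-3 + l)
u(T, O) = 6 + 4*T (u(T, O) = 4*T + 6 = 6 + 4*T)
V(b, S) = -180 (V(b, S) = -48 + 6*(-(6 + 4*4)) = -48 + 6*(-(6 + 16)) = -48 + 6*(-1*22) = -48 + 6*(-22) = -48 - 132 = -180)
Y = -100699/4 (Y = -3 + (149218 - 249905)/4 = -3 + (¼)*(-100687) = -3 - 100687/4 = -100699/4 ≈ -25175.)
√(s(V(-22, H(0))) + Y) = √(-180 - 100699/4) = √(-101419/4) = I*√101419/2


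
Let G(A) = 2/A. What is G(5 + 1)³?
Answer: 1/27 ≈ 0.037037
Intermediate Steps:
G(5 + 1)³ = (2/(5 + 1))³ = (2/6)³ = (2*(⅙))³ = (⅓)³ = 1/27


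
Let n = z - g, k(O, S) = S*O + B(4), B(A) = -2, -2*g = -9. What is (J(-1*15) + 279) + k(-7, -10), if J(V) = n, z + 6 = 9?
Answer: 691/2 ≈ 345.50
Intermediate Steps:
g = 9/2 (g = -½*(-9) = 9/2 ≈ 4.5000)
z = 3 (z = -6 + 9 = 3)
k(O, S) = -2 + O*S (k(O, S) = S*O - 2 = O*S - 2 = -2 + O*S)
n = -3/2 (n = 3 - 1*9/2 = 3 - 9/2 = -3/2 ≈ -1.5000)
J(V) = -3/2
(J(-1*15) + 279) + k(-7, -10) = (-3/2 + 279) + (-2 - 7*(-10)) = 555/2 + (-2 + 70) = 555/2 + 68 = 691/2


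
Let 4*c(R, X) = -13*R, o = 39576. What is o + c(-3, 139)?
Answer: 158343/4 ≈ 39586.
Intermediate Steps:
c(R, X) = -13*R/4 (c(R, X) = (-13*R)/4 = -13*R/4)
o + c(-3, 139) = 39576 - 13/4*(-3) = 39576 + 39/4 = 158343/4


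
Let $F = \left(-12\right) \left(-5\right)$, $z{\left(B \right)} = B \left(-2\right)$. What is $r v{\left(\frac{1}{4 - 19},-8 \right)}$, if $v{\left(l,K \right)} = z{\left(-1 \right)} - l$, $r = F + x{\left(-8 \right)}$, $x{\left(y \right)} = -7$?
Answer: $\frac{1643}{15} \approx 109.53$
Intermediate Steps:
$z{\left(B \right)} = - 2 B$
$F = 60$
$r = 53$ ($r = 60 - 7 = 53$)
$v{\left(l,K \right)} = 2 - l$ ($v{\left(l,K \right)} = \left(-2\right) \left(-1\right) - l = 2 - l$)
$r v{\left(\frac{1}{4 - 19},-8 \right)} = 53 \left(2 - \frac{1}{4 - 19}\right) = 53 \left(2 - \frac{1}{-15}\right) = 53 \left(2 - - \frac{1}{15}\right) = 53 \left(2 + \frac{1}{15}\right) = 53 \cdot \frac{31}{15} = \frac{1643}{15}$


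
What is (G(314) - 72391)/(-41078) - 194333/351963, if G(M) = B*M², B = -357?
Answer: 652955870105/760944006 ≈ 858.09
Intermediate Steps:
G(M) = -357*M²
(G(314) - 72391)/(-41078) - 194333/351963 = (-357*314² - 72391)/(-41078) - 194333/351963 = (-357*98596 - 72391)*(-1/41078) - 194333*1/351963 = (-35198772 - 72391)*(-1/41078) - 194333/351963 = -35271163*(-1/41078) - 194333/351963 = 1856377/2162 - 194333/351963 = 652955870105/760944006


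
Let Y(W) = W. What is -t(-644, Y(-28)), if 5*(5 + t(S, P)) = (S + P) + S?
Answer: 1341/5 ≈ 268.20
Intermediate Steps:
t(S, P) = -5 + P/5 + 2*S/5 (t(S, P) = -5 + ((S + P) + S)/5 = -5 + ((P + S) + S)/5 = -5 + (P + 2*S)/5 = -5 + (P/5 + 2*S/5) = -5 + P/5 + 2*S/5)
-t(-644, Y(-28)) = -(-5 + (⅕)*(-28) + (⅖)*(-644)) = -(-5 - 28/5 - 1288/5) = -1*(-1341/5) = 1341/5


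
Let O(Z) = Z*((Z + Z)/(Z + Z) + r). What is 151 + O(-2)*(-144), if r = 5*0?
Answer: 439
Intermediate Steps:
r = 0
O(Z) = Z (O(Z) = Z*((Z + Z)/(Z + Z) + 0) = Z*((2*Z)/((2*Z)) + 0) = Z*((2*Z)*(1/(2*Z)) + 0) = Z*(1 + 0) = Z*1 = Z)
151 + O(-2)*(-144) = 151 - 2*(-144) = 151 + 288 = 439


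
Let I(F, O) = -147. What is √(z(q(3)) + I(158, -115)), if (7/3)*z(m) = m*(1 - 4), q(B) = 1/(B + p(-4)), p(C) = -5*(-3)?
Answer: I*√28826/14 ≈ 12.127*I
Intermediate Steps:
p(C) = 15
q(B) = 1/(15 + B) (q(B) = 1/(B + 15) = 1/(15 + B))
z(m) = -9*m/7 (z(m) = 3*(m*(1 - 4))/7 = 3*(m*(-3))/7 = 3*(-3*m)/7 = -9*m/7)
√(z(q(3)) + I(158, -115)) = √(-9/(7*(15 + 3)) - 147) = √(-9/7/18 - 147) = √(-9/7*1/18 - 147) = √(-1/14 - 147) = √(-2059/14) = I*√28826/14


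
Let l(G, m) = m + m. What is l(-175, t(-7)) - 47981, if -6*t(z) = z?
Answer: -143936/3 ≈ -47979.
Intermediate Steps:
t(z) = -z/6
l(G, m) = 2*m
l(-175, t(-7)) - 47981 = 2*(-⅙*(-7)) - 47981 = 2*(7/6) - 47981 = 7/3 - 47981 = -143936/3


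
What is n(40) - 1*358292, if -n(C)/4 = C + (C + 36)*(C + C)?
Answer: -382772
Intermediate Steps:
n(C) = -4*C - 8*C*(36 + C) (n(C) = -4*(C + (C + 36)*(C + C)) = -4*(C + (36 + C)*(2*C)) = -4*(C + 2*C*(36 + C)) = -4*C - 8*C*(36 + C))
n(40) - 1*358292 = -4*40*(73 + 2*40) - 1*358292 = -4*40*(73 + 80) - 358292 = -4*40*153 - 358292 = -24480 - 358292 = -382772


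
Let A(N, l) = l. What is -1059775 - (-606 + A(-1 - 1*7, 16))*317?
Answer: -872745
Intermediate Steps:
-1059775 - (-606 + A(-1 - 1*7, 16))*317 = -1059775 - (-606 + 16)*317 = -1059775 - (-590)*317 = -1059775 - 1*(-187030) = -1059775 + 187030 = -872745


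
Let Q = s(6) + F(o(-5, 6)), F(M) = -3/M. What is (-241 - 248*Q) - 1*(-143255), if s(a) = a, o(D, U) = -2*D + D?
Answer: 708374/5 ≈ 1.4167e+5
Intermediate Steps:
o(D, U) = -D
Q = 27/5 (Q = 6 - 3/((-1*(-5))) = 6 - 3/5 = 6 - 3*⅕ = 6 - ⅗ = 27/5 ≈ 5.4000)
(-241 - 248*Q) - 1*(-143255) = (-241 - 248*27/5) - 1*(-143255) = (-241 - 6696/5) + 143255 = -7901/5 + 143255 = 708374/5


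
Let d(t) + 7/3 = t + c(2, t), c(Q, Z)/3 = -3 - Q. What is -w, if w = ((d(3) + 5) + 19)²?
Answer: -841/9 ≈ -93.444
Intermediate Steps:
c(Q, Z) = -9 - 3*Q (c(Q, Z) = 3*(-3 - Q) = -9 - 3*Q)
d(t) = -52/3 + t (d(t) = -7/3 + (t + (-9 - 3*2)) = -7/3 + (t + (-9 - 6)) = -7/3 + (t - 15) = -7/3 + (-15 + t) = -52/3 + t)
w = 841/9 (w = (((-52/3 + 3) + 5) + 19)² = ((-43/3 + 5) + 19)² = (-28/3 + 19)² = (29/3)² = 841/9 ≈ 93.444)
-w = -1*841/9 = -841/9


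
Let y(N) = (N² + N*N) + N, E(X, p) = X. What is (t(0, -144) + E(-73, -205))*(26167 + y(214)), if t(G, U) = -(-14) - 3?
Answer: -7314326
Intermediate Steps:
t(G, U) = 11 (t(G, U) = -7*(-2) - 3 = 14 - 3 = 11)
y(N) = N + 2*N² (y(N) = (N² + N²) + N = 2*N² + N = N + 2*N²)
(t(0, -144) + E(-73, -205))*(26167 + y(214)) = (11 - 73)*(26167 + 214*(1 + 2*214)) = -62*(26167 + 214*(1 + 428)) = -62*(26167 + 214*429) = -62*(26167 + 91806) = -62*117973 = -7314326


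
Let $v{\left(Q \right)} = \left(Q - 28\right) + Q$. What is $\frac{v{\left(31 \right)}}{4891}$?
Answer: $\frac{34}{4891} \approx 0.0069515$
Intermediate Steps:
$v{\left(Q \right)} = -28 + 2 Q$ ($v{\left(Q \right)} = \left(-28 + Q\right) + Q = -28 + 2 Q$)
$\frac{v{\left(31 \right)}}{4891} = \frac{-28 + 2 \cdot 31}{4891} = \left(-28 + 62\right) \frac{1}{4891} = 34 \cdot \frac{1}{4891} = \frac{34}{4891}$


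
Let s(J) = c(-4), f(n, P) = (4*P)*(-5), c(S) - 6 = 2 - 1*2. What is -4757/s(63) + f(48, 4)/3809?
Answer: -18119893/22854 ≈ -792.85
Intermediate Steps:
c(S) = 6 (c(S) = 6 + (2 - 1*2) = 6 + (2 - 2) = 6 + 0 = 6)
f(n, P) = -20*P
s(J) = 6
-4757/s(63) + f(48, 4)/3809 = -4757/6 - 20*4/3809 = -4757*⅙ - 80*1/3809 = -4757/6 - 80/3809 = -18119893/22854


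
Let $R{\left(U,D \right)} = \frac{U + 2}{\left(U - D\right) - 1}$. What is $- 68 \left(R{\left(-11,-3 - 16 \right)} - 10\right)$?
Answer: $\frac{5372}{7} \approx 767.43$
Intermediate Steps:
$R{\left(U,D \right)} = \frac{2 + U}{-1 + U - D}$
$- 68 \left(R{\left(-11,-3 - 16 \right)} - 10\right) = - 68 \left(\frac{-2 - -11}{1 - 19 - -11} - 10\right) = - 68 \left(\frac{-2 + 11}{1 - 19 + 11} - 10\right) = - 68 \left(\frac{1}{1 - 19 + 11} \cdot 9 - 10\right) = - 68 \left(\frac{1}{-7} \cdot 9 - 10\right) = - 68 \left(\left(- \frac{1}{7}\right) 9 - 10\right) = - 68 \left(- \frac{9}{7} - 10\right) = \left(-68\right) \left(- \frac{79}{7}\right) = \frac{5372}{7}$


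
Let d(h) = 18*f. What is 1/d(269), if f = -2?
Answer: -1/36 ≈ -0.027778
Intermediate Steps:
d(h) = -36 (d(h) = 18*(-2) = -36)
1/d(269) = 1/(-36) = -1/36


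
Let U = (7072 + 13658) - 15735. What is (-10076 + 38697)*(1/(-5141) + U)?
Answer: 734967073574/5141 ≈ 1.4296e+8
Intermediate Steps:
U = 4995 (U = 20730 - 15735 = 4995)
(-10076 + 38697)*(1/(-5141) + U) = (-10076 + 38697)*(1/(-5141) + 4995) = 28621*(-1/5141 + 4995) = 28621*(25679294/5141) = 734967073574/5141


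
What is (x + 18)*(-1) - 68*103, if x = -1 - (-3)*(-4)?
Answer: -7009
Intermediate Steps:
x = -13 (x = -1 - 3*4 = -1 - 12 = -13)
(x + 18)*(-1) - 68*103 = (-13 + 18)*(-1) - 68*103 = 5*(-1) - 7004 = -5 - 7004 = -7009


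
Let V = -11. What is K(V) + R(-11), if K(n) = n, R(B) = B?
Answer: -22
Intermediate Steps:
K(V) + R(-11) = -11 - 11 = -22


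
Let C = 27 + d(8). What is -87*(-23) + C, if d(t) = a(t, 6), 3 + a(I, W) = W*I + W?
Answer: 2079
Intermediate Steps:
a(I, W) = -3 + W + I*W (a(I, W) = -3 + (W*I + W) = -3 + (I*W + W) = -3 + (W + I*W) = -3 + W + I*W)
d(t) = 3 + 6*t (d(t) = -3 + 6 + t*6 = -3 + 6 + 6*t = 3 + 6*t)
C = 78 (C = 27 + (3 + 6*8) = 27 + (3 + 48) = 27 + 51 = 78)
-87*(-23) + C = -87*(-23) + 78 = 2001 + 78 = 2079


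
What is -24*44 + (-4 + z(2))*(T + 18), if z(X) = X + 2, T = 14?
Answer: -1056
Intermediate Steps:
z(X) = 2 + X
-24*44 + (-4 + z(2))*(T + 18) = -24*44 + (-4 + (2 + 2))*(14 + 18) = -1056 + (-4 + 4)*32 = -1056 + 0*32 = -1056 + 0 = -1056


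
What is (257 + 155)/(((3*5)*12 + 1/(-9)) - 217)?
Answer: -1854/167 ≈ -11.102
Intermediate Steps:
(257 + 155)/(((3*5)*12 + 1/(-9)) - 217) = 412/((15*12 - 1/9) - 217) = 412/((180 - 1/9) - 217) = 412/(1619/9 - 217) = 412/(-334/9) = 412*(-9/334) = -1854/167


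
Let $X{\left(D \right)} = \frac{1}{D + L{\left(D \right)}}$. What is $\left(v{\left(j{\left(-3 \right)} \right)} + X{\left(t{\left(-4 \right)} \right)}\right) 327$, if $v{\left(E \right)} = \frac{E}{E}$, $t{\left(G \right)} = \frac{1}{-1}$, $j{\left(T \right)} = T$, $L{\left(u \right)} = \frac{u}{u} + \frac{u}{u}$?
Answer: $654$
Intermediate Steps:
$L{\left(u \right)} = 2$ ($L{\left(u \right)} = 1 + 1 = 2$)
$t{\left(G \right)} = -1$
$X{\left(D \right)} = \frac{1}{2 + D}$ ($X{\left(D \right)} = \frac{1}{D + 2} = \frac{1}{2 + D}$)
$v{\left(E \right)} = 1$
$\left(v{\left(j{\left(-3 \right)} \right)} + X{\left(t{\left(-4 \right)} \right)}\right) 327 = \left(1 + \frac{1}{2 - 1}\right) 327 = \left(1 + 1^{-1}\right) 327 = \left(1 + 1\right) 327 = 2 \cdot 327 = 654$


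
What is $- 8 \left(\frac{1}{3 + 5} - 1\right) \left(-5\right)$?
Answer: $-35$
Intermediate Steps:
$- 8 \left(\frac{1}{3 + 5} - 1\right) \left(-5\right) = - 8 \left(\frac{1}{8} - 1\right) \left(-5\right) = - 8 \left(\left(- \frac{7}{8}\right) \left(-5\right)\right) = \left(-8\right) \frac{35}{8} = -35$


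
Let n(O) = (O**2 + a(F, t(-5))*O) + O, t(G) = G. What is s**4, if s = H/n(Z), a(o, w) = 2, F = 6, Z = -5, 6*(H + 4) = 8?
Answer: 256/50625 ≈ 0.0050568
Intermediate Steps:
H = -8/3 (H = -4 + (1/6)*8 = -4 + 4/3 = -8/3 ≈ -2.6667)
n(O) = O**2 + 3*O (n(O) = (O**2 + 2*O) + O = O**2 + 3*O)
s = -4/15 (s = -8*(-1/(5*(3 - 5)))/3 = -8/(3*((-5*(-2)))) = -8/3/10 = -8/3*1/10 = -4/15 ≈ -0.26667)
s**4 = (-4/15)**4 = 256/50625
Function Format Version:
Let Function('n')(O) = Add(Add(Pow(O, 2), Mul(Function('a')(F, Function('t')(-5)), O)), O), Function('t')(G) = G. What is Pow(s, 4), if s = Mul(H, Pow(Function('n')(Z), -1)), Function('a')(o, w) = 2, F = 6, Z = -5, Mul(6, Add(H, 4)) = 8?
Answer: Rational(256, 50625) ≈ 0.0050568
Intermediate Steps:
H = Rational(-8, 3) (H = Add(-4, Mul(Rational(1, 6), 8)) = Add(-4, Rational(4, 3)) = Rational(-8, 3) ≈ -2.6667)
Function('n')(O) = Add(Pow(O, 2), Mul(3, O)) (Function('n')(O) = Add(Add(Pow(O, 2), Mul(2, O)), O) = Add(Pow(O, 2), Mul(3, O)))
s = Rational(-4, 15) (s = Mul(Rational(-8, 3), Pow(Mul(-5, Add(3, -5)), -1)) = Mul(Rational(-8, 3), Pow(Mul(-5, -2), -1)) = Mul(Rational(-8, 3), Pow(10, -1)) = Mul(Rational(-8, 3), Rational(1, 10)) = Rational(-4, 15) ≈ -0.26667)
Pow(s, 4) = Pow(Rational(-4, 15), 4) = Rational(256, 50625)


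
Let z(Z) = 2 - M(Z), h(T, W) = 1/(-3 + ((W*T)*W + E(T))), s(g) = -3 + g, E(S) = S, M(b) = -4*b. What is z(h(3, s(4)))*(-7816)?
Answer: -78160/3 ≈ -26053.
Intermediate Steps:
h(T, W) = 1/(-3 + T + T*W²) (h(T, W) = 1/(-3 + ((W*T)*W + T)) = 1/(-3 + ((T*W)*W + T)) = 1/(-3 + (T*W² + T)) = 1/(-3 + (T + T*W²)) = 1/(-3 + T + T*W²))
z(Z) = 2 + 4*Z (z(Z) = 2 - (-4)*Z = 2 + 4*Z)
z(h(3, s(4)))*(-7816) = (2 + 4/(-3 + 3 + 3*(-3 + 4)²))*(-7816) = (2 + 4/(-3 + 3 + 3*1²))*(-7816) = (2 + 4/(-3 + 3 + 3*1))*(-7816) = (2 + 4/(-3 + 3 + 3))*(-7816) = (2 + 4/3)*(-7816) = (10/3)*(-7816) = -78160/3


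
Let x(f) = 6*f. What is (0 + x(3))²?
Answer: 324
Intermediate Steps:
(0 + x(3))² = (0 + 6*3)² = (0 + 18)² = 18² = 324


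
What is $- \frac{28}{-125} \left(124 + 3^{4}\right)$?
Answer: $\frac{1148}{25} \approx 45.92$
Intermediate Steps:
$- \frac{28}{-125} \left(124 + 3^{4}\right) = \left(-28\right) \left(- \frac{1}{125}\right) \left(124 + 81\right) = \frac{28}{125} \cdot 205 = \frac{1148}{25}$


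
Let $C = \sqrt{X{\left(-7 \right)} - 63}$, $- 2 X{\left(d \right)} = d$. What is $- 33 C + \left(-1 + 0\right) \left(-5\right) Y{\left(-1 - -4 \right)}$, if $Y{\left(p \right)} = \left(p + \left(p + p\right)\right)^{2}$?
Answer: $405 - \frac{33 i \sqrt{238}}{2} \approx 405.0 - 254.55 i$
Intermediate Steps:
$X{\left(d \right)} = - \frac{d}{2}$
$Y{\left(p \right)} = 9 p^{2}$ ($Y{\left(p \right)} = \left(p + 2 p\right)^{2} = \left(3 p\right)^{2} = 9 p^{2}$)
$C = \frac{i \sqrt{238}}{2}$ ($C = \sqrt{\left(- \frac{1}{2}\right) \left(-7\right) - 63} = \sqrt{\frac{7}{2} - 63} = \sqrt{- \frac{119}{2}} = \frac{i \sqrt{238}}{2} \approx 7.7136 i$)
$- 33 C + \left(-1 + 0\right) \left(-5\right) Y{\left(-1 - -4 \right)} = - 33 \frac{i \sqrt{238}}{2} + \left(-1 + 0\right) \left(-5\right) 9 \left(-1 - -4\right)^{2} = - \frac{33 i \sqrt{238}}{2} + \left(-1\right) \left(-5\right) 9 \left(-1 + 4\right)^{2} = - \frac{33 i \sqrt{238}}{2} + 5 \cdot 9 \cdot 3^{2} = - \frac{33 i \sqrt{238}}{2} + 5 \cdot 9 \cdot 9 = - \frac{33 i \sqrt{238}}{2} + 5 \cdot 81 = - \frac{33 i \sqrt{238}}{2} + 405 = 405 - \frac{33 i \sqrt{238}}{2}$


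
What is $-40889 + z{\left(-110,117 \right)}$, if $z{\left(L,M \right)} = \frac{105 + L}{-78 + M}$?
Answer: $- \frac{1594676}{39} \approx -40889.0$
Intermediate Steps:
$z{\left(L,M \right)} = \frac{105 + L}{-78 + M}$
$-40889 + z{\left(-110,117 \right)} = -40889 + \frac{105 - 110}{-78 + 117} = -40889 + \frac{1}{39} \left(-5\right) = -40889 - \frac{5}{39} = - \frac{1594676}{39}$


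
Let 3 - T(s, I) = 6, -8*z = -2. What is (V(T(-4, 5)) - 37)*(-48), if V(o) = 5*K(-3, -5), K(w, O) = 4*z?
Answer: 1536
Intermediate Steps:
z = 1/4 (z = -1/8*(-2) = 1/4 ≈ 0.25000)
T(s, I) = -3 (T(s, I) = 3 - 1*6 = 3 - 6 = -3)
K(w, O) = 1 (K(w, O) = 4*(1/4) = 1)
V(o) = 5 (V(o) = 5*1 = 5)
(V(T(-4, 5)) - 37)*(-48) = (5 - 37)*(-48) = -32*(-48) = 1536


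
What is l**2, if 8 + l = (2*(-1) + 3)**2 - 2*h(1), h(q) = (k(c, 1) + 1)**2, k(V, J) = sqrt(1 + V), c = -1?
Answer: 81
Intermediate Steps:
h(q) = 1 (h(q) = (sqrt(1 - 1) + 1)**2 = (sqrt(0) + 1)**2 = (0 + 1)**2 = 1**2 = 1)
l = -9 (l = -8 + ((2*(-1) + 3)**2 - 2*1) = -8 + ((-2 + 3)**2 - 2) = -8 + (1**2 - 2) = -8 + (1 - 2) = -8 - 1 = -9)
l**2 = (-9)**2 = 81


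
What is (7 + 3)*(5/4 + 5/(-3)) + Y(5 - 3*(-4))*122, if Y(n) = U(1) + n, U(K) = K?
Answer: 13151/6 ≈ 2191.8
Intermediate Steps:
Y(n) = 1 + n
(7 + 3)*(5/4 + 5/(-3)) + Y(5 - 3*(-4))*122 = (7 + 3)*(5/4 + 5/(-3)) + (1 + (5 - 3*(-4)))*122 = 10*(5*(¼) + 5*(-⅓)) + (1 + (5 + 12))*122 = 10*(5/4 - 5/3) + (1 + 17)*122 = 10*(-5/12) + 18*122 = -25/6 + 2196 = 13151/6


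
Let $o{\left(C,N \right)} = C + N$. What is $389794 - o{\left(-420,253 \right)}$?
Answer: $389961$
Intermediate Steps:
$389794 - o{\left(-420,253 \right)} = 389794 - \left(-420 + 253\right) = 389794 - -167 = 389794 + 167 = 389961$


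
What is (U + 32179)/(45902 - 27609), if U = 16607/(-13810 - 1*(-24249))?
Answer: 335933188/190960627 ≈ 1.7592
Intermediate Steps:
U = 16607/10439 (U = 16607/(-13810 + 24249) = 16607/10439 ≈ 1.5909)
(U + 32179)/(45902 - 27609) = (16607/10439 + 32179)/(45902 - 27609) = (335933188/10439)/18293 = (335933188/10439)*(1/18293) = 335933188/190960627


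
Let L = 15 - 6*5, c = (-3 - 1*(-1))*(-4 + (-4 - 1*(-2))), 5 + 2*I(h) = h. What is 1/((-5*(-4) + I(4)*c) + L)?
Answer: -1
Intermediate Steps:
I(h) = -5/2 + h/2
c = 12 (c = (-3 + 1)*(-4 + (-4 + 2)) = -2*(-4 - 2) = -2*(-6) = 12)
L = -15 (L = 15 - 30 = -15)
1/((-5*(-4) + I(4)*c) + L) = 1/((-5*(-4) + (-5/2 + (½)*4)*12) - 15) = 1/((20 + (-5/2 + 2)*12) - 15) = 1/((20 - ½*12) - 15) = 1/((20 - 6) - 15) = 1/(14 - 15) = 1/(-1) = -1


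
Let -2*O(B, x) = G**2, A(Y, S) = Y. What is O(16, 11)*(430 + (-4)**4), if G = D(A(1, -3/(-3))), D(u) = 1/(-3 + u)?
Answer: -343/4 ≈ -85.750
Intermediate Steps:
G = -1/2 (G = 1/(-3 + 1) = 1/(-2) = -1/2 ≈ -0.50000)
O(B, x) = -1/8 (O(B, x) = -(-1/2)**2/2 = -1/2*1/4 = -1/8)
O(16, 11)*(430 + (-4)**4) = -(430 + (-4)**4)/8 = -(430 + 256)/8 = -1/8*686 = -343/4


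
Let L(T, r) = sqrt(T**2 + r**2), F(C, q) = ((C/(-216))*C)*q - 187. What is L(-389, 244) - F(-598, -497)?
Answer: -44422199/54 + sqrt(210857) ≈ -8.2217e+5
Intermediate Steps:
F(C, q) = -187 - q*C**2/216 (F(C, q) = ((C*(-1/216))*C)*q - 187 = ((-C/216)*C)*q - 187 = (-C**2/216)*q - 187 = -q*C**2/216 - 187 = -187 - q*C**2/216)
L(-389, 244) - F(-598, -497) = sqrt((-389)**2 + 244**2) - (-187 - 1/216*(-497)*(-598)**2) = sqrt(151321 + 59536) - (-187 - 1/216*(-497)*357604) = sqrt(210857) - (-187 + 44432297/54) = sqrt(210857) - 1*44422199/54 = sqrt(210857) - 44422199/54 = -44422199/54 + sqrt(210857)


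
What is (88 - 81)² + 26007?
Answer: 26056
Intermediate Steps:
(88 - 81)² + 26007 = 7² + 26007 = 49 + 26007 = 26056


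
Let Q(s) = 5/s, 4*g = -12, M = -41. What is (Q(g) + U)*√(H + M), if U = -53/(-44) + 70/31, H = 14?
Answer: 7349*I*√3/1364 ≈ 9.332*I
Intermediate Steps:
g = -3 (g = (¼)*(-12) = -3)
U = 4723/1364 (U = -53*(-1/44) + 70*(1/31) = 53/44 + 70/31 = 4723/1364 ≈ 3.4626)
(Q(g) + U)*√(H + M) = (5/(-3) + 4723/1364)*√(14 - 41) = (5*(-⅓) + 4723/1364)*√(-27) = (-5/3 + 4723/1364)*(3*I*√3) = 7349*(3*I*√3)/4092 = 7349*I*√3/1364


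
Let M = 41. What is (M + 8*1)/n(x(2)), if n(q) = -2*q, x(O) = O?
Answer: -49/4 ≈ -12.250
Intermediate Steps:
(M + 8*1)/n(x(2)) = (41 + 8*1)/((-2*2)) = (41 + 8)/(-4) = -¼*49 = -49/4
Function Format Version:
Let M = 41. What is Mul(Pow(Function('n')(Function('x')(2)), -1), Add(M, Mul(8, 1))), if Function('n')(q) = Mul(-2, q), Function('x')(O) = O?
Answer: Rational(-49, 4) ≈ -12.250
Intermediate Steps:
Mul(Pow(Function('n')(Function('x')(2)), -1), Add(M, Mul(8, 1))) = Mul(Pow(Mul(-2, 2), -1), Add(41, Mul(8, 1))) = Mul(Pow(-4, -1), Add(41, 8)) = Mul(Rational(-1, 4), 49) = Rational(-49, 4)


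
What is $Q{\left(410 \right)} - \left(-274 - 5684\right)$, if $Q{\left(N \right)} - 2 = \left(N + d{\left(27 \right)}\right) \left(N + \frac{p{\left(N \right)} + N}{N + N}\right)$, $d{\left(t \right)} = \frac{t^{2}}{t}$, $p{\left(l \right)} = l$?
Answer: $185567$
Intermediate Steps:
$d{\left(t \right)} = t$
$Q{\left(N \right)} = 2 + \left(1 + N\right) \left(27 + N\right)$ ($Q{\left(N \right)} = 2 + \left(N + 27\right) \left(N + \frac{N + N}{N + N}\right) = 2 + \left(27 + N\right) \left(N + \frac{2 N}{2 N}\right) = 2 + \left(27 + N\right) \left(N + 2 N \frac{1}{2 N}\right) = 2 + \left(27 + N\right) \left(N + 1\right) = 2 + \left(27 + N\right) \left(1 + N\right) = 2 + \left(1 + N\right) \left(27 + N\right)$)
$Q{\left(410 \right)} - \left(-274 - 5684\right) = \left(29 + 410^{2} + 28 \cdot 410\right) - \left(-274 - 5684\right) = \left(29 + 168100 + 11480\right) - \left(-274 - 5684\right) = 179609 - -5958 = 179609 + 5958 = 185567$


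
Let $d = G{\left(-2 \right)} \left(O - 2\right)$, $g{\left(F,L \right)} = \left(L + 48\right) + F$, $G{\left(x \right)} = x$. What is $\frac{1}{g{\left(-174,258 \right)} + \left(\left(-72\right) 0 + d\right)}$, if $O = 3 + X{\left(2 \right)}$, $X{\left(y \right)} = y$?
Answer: $\frac{1}{126} \approx 0.0079365$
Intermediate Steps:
$O = 5$ ($O = 3 + 2 = 5$)
$g{\left(F,L \right)} = 48 + F + L$ ($g{\left(F,L \right)} = \left(48 + L\right) + F = 48 + F + L$)
$d = -6$ ($d = - 2 \left(5 - 2\right) = \left(-2\right) 3 = -6$)
$\frac{1}{g{\left(-174,258 \right)} + \left(\left(-72\right) 0 + d\right)} = \frac{1}{\left(48 - 174 + 258\right) - 6} = \frac{1}{132 + \left(0 - 6\right)} = \frac{1}{132 - 6} = \frac{1}{126}$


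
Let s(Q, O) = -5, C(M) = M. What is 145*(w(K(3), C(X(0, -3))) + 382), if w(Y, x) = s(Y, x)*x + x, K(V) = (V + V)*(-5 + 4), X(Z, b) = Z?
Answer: 55390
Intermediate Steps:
K(V) = -2*V (K(V) = (2*V)*(-1) = -2*V)
w(Y, x) = -4*x (w(Y, x) = -5*x + x = -4*x)
145*(w(K(3), C(X(0, -3))) + 382) = 145*(-4*0 + 382) = 145*(0 + 382) = 145*382 = 55390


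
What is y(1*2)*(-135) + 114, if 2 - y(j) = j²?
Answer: 384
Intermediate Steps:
y(j) = 2 - j²
y(1*2)*(-135) + 114 = (2 - (1*2)²)*(-135) + 114 = (2 - 1*2²)*(-135) + 114 = (2 - 1*4)*(-135) + 114 = (2 - 4)*(-135) + 114 = -2*(-135) + 114 = 270 + 114 = 384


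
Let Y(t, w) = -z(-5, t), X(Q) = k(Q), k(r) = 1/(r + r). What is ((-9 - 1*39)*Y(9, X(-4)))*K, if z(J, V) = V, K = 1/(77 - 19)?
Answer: 216/29 ≈ 7.4483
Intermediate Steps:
K = 1/58 ≈ 0.017241
k(r) = 1/(2*r)
X(Q) = 1/(2*Q)
Y(t, w) = -t
((-9 - 1*39)*Y(9, X(-4)))*K = ((-9 - 1*39)*(-1*9))*(1/58) = ((-9 - 39)*(-9))*(1/58) = -48*(-9)*(1/58) = 432*(1/58) = 216/29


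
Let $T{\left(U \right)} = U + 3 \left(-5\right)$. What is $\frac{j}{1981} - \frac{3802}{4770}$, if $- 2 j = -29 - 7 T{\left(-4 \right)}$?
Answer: $- \frac{3889901}{4724685} \approx -0.82331$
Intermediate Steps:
$T{\left(U \right)} = -15 + U$ ($T{\left(U \right)} = U - 15 = -15 + U$)
$j = -52$ ($j = - \frac{-29 - 7 \left(-15 - 4\right)}{2} = - \frac{-29 - -133}{2} = - \frac{-29 + 133}{2} = \left(- \frac{1}{2}\right) 104 = -52$)
$\frac{j}{1981} - \frac{3802}{4770} = - \frac{52}{1981} - \frac{3802}{4770} = \left(-52\right) \frac{1}{1981} - \frac{1901}{2385} = - \frac{52}{1981} - \frac{1901}{2385} = - \frac{3889901}{4724685}$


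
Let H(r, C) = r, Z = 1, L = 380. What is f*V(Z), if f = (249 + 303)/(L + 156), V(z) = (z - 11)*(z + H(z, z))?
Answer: -1380/67 ≈ -20.597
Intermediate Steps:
V(z) = 2*z*(-11 + z) (V(z) = (z - 11)*(z + z) = (-11 + z)*(2*z) = 2*z*(-11 + z))
f = 69/67 (f = (249 + 303)/(380 + 156) = 552/536 = 552*(1/536) = 69/67 ≈ 1.0299)
f*V(Z) = 69*(2*1*(-11 + 1))/67 = 69*(2*1*(-10))/67 = (69/67)*(-20) = -1380/67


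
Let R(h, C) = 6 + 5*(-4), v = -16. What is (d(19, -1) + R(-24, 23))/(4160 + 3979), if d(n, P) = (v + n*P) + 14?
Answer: -35/8139 ≈ -0.0043003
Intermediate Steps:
d(n, P) = -2 + P*n (d(n, P) = (-16 + n*P) + 14 = (-16 + P*n) + 14 = -2 + P*n)
R(h, C) = -14 (R(h, C) = 6 - 20 = -14)
(d(19, -1) + R(-24, 23))/(4160 + 3979) = ((-2 - 1*19) - 14)/(4160 + 3979) = ((-2 - 19) - 14)/8139 = (-21 - 14)*(1/8139) = -35*1/8139 = -35/8139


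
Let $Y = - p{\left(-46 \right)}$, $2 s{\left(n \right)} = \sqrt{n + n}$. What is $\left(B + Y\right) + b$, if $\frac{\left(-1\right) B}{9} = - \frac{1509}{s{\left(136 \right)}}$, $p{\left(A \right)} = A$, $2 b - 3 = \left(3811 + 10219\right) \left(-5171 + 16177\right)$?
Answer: $\frac{154414275}{2} + \frac{13581 \sqrt{17}}{34} \approx 7.7209 \cdot 10^{7}$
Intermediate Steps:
$b = \frac{154414183}{2}$ ($b = \frac{3}{2} + \frac{\left(3811 + 10219\right) \left(-5171 + 16177\right)}{2} = \frac{3}{2} + \frac{14030 \cdot 11006}{2} = \frac{3}{2} + \frac{1}{2} \cdot 154414180 = \frac{3}{2} + 77207090 = \frac{154414183}{2} \approx 7.7207 \cdot 10^{7}$)
$s{\left(n \right)} = \frac{\sqrt{2} \sqrt{n}}{2}$ ($s{\left(n \right)} = \frac{\sqrt{n + n}}{2} = \frac{\sqrt{2 n}}{2} = \frac{\sqrt{2} \sqrt{n}}{2}$)
$Y = 46$ ($Y = \left(-1\right) \left(-46\right) = 46$)
$B = \frac{13581 \sqrt{17}}{34}$ ($B = - 9 \left(- \frac{1509}{\frac{1}{2} \sqrt{2} \sqrt{136}}\right) = - 9 \left(- \frac{1509}{\frac{1}{2} \sqrt{2} \cdot 2 \sqrt{34}}\right) = - 9 \left(- \frac{1509}{2 \sqrt{17}}\right) = - 9 \left(- 1509 \frac{\sqrt{17}}{34}\right) = - 9 \left(- \frac{1509 \sqrt{17}}{34}\right) = \frac{13581 \sqrt{17}}{34} \approx 1646.9$)
$\left(B + Y\right) + b = \left(\frac{13581 \sqrt{17}}{34} + 46\right) + \frac{154414183}{2} = \left(46 + \frac{13581 \sqrt{17}}{34}\right) + \frac{154414183}{2} = \frac{154414275}{2} + \frac{13581 \sqrt{17}}{34}$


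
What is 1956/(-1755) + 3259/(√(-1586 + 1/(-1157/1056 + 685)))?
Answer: -652/585 - 3259*I*√827220634063106/1145412902 ≈ -1.1145 - 81.834*I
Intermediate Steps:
1956/(-1755) + 3259/(√(-1586 + 1/(-1157/1056 + 685))) = 1956*(-1/1755) + 3259/(√(-1586 + 1/(-1157*1/1056 + 685))) = -652/585 + 3259/(√(-1586 + 1/(-1157/1056 + 685))) = -652/585 + 3259/(√(-1586 + 1/(722203/1056))) = -652/585 + 3259/(√(-1586 + 1056/722203)) = -652/585 + 3259/(√(-1145412902/722203)) = -652/585 + 3259/((I*√827220634063106/722203)) = -652/585 + 3259*(-I*√827220634063106/1145412902) = -652/585 - 3259*I*√827220634063106/1145412902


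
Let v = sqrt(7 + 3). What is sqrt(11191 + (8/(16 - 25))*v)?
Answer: sqrt(100719 - 8*sqrt(10))/3 ≈ 105.77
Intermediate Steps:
v = sqrt(10) ≈ 3.1623
sqrt(11191 + (8/(16 - 25))*v) = sqrt(11191 + (8/(16 - 25))*sqrt(10)) = sqrt(11191 + (8/(-9))*sqrt(10)) = sqrt(11191 + (-1/9*8)*sqrt(10)) = sqrt(11191 - 8*sqrt(10)/9)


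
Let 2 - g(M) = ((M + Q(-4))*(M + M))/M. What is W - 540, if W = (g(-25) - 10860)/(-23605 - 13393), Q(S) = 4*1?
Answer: -768004/1423 ≈ -539.71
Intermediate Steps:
Q(S) = 4
g(M) = -6 - 2*M (g(M) = 2 - (M + 4)*(M + M)/M = 2 - (4 + M)*(2*M)/M = 2 - 2*M*(4 + M)/M = 2 - (8 + 2*M) = 2 + (-8 - 2*M) = -6 - 2*M)
W = 416/1423 (W = ((-6 - 2*(-25)) - 10860)/(-23605 - 13393) = ((-6 + 50) - 10860)/(-36998) = (44 - 10860)*(-1/36998) = -10816*(-1/36998) = 416/1423 ≈ 0.29234)
W - 540 = 416/1423 - 540 = -768004/1423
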